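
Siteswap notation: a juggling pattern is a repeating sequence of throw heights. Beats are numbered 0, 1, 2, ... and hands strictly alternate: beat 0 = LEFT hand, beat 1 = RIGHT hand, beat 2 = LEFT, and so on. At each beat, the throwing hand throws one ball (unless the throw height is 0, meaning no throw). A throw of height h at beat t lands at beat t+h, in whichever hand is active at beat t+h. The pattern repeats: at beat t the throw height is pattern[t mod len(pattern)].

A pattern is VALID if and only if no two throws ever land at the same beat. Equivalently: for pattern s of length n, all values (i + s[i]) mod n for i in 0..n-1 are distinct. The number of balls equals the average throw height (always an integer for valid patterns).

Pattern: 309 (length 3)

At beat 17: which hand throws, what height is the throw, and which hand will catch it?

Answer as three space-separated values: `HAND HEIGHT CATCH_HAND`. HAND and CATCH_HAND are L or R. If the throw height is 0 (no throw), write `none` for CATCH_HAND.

Answer: R 9 L

Derivation:
Beat 17: 17 mod 2 = 1, so hand = R
Throw height = pattern[17 mod 3] = pattern[2] = 9
Lands at beat 17+9=26, 26 mod 2 = 0, so catch hand = L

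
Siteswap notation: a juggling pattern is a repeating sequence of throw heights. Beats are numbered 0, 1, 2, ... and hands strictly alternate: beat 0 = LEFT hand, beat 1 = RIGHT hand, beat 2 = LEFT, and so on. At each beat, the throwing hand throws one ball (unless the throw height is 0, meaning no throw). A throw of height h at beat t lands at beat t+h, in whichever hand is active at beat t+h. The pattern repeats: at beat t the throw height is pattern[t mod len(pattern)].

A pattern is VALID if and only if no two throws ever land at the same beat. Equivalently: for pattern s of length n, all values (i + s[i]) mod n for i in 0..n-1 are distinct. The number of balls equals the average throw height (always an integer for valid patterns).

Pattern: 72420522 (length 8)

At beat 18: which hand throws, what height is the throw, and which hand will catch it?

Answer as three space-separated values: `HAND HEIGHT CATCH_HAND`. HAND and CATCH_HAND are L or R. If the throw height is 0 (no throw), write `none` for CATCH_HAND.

Answer: L 4 L

Derivation:
Beat 18: 18 mod 2 = 0, so hand = L
Throw height = pattern[18 mod 8] = pattern[2] = 4
Lands at beat 18+4=22, 22 mod 2 = 0, so catch hand = L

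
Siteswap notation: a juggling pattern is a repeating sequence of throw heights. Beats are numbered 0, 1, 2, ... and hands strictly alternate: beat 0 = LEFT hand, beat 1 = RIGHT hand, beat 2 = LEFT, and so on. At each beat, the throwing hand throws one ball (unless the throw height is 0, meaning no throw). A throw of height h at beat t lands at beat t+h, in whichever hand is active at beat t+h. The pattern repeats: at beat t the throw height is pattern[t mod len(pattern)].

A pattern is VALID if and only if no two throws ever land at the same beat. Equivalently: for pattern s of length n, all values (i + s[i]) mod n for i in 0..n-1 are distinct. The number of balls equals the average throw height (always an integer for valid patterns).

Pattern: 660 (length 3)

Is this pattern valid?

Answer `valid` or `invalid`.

Answer: valid

Derivation:
i=0: (i + s[i]) mod n = (0 + 6) mod 3 = 0
i=1: (i + s[i]) mod n = (1 + 6) mod 3 = 1
i=2: (i + s[i]) mod n = (2 + 0) mod 3 = 2
Residues: [0, 1, 2], distinct: True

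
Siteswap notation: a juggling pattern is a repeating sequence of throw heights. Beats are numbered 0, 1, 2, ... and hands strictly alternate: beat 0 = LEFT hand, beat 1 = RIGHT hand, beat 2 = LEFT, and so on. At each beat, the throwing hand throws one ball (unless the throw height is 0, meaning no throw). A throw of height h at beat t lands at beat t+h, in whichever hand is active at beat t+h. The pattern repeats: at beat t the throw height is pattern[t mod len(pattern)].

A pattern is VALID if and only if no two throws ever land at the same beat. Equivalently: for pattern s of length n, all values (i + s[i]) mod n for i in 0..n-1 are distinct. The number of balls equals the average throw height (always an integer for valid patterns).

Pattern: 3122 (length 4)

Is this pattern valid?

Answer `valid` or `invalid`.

i=0: (i + s[i]) mod n = (0 + 3) mod 4 = 3
i=1: (i + s[i]) mod n = (1 + 1) mod 4 = 2
i=2: (i + s[i]) mod n = (2 + 2) mod 4 = 0
i=3: (i + s[i]) mod n = (3 + 2) mod 4 = 1
Residues: [3, 2, 0, 1], distinct: True

Answer: valid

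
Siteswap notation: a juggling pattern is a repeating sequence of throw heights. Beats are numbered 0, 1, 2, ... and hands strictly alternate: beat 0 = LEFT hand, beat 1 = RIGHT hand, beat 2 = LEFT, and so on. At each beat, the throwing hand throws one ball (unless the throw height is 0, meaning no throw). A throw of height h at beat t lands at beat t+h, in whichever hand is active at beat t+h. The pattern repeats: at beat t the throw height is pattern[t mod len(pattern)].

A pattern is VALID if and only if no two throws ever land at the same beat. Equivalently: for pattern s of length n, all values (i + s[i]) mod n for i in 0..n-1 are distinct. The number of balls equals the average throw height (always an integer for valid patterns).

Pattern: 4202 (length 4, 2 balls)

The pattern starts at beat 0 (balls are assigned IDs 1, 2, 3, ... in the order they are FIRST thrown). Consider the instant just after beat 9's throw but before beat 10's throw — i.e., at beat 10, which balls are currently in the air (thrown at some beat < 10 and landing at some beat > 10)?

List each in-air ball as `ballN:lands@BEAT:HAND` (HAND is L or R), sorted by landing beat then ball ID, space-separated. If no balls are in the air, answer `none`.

Answer: ball2:lands@11:R ball1:lands@12:L

Derivation:
Beat 0 (L): throw ball1 h=4 -> lands@4:L; in-air after throw: [b1@4:L]
Beat 1 (R): throw ball2 h=2 -> lands@3:R; in-air after throw: [b2@3:R b1@4:L]
Beat 3 (R): throw ball2 h=2 -> lands@5:R; in-air after throw: [b1@4:L b2@5:R]
Beat 4 (L): throw ball1 h=4 -> lands@8:L; in-air after throw: [b2@5:R b1@8:L]
Beat 5 (R): throw ball2 h=2 -> lands@7:R; in-air after throw: [b2@7:R b1@8:L]
Beat 7 (R): throw ball2 h=2 -> lands@9:R; in-air after throw: [b1@8:L b2@9:R]
Beat 8 (L): throw ball1 h=4 -> lands@12:L; in-air after throw: [b2@9:R b1@12:L]
Beat 9 (R): throw ball2 h=2 -> lands@11:R; in-air after throw: [b2@11:R b1@12:L]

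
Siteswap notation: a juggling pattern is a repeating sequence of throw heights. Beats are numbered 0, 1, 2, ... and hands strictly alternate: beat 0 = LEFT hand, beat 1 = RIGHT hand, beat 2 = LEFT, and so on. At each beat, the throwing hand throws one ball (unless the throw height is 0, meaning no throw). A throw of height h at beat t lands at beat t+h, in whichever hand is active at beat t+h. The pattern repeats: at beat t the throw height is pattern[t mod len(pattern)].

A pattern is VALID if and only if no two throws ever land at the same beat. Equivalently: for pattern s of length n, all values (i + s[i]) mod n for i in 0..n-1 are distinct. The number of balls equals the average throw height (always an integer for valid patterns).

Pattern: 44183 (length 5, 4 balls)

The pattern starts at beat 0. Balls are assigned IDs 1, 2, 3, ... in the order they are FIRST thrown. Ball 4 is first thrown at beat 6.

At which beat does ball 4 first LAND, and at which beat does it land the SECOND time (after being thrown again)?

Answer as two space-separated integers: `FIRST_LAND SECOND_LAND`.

Answer: 10 14

Derivation:
Beat 0 (L): throw ball1 h=4 -> lands@4:L; in-air after throw: [b1@4:L]
Beat 1 (R): throw ball2 h=4 -> lands@5:R; in-air after throw: [b1@4:L b2@5:R]
Beat 2 (L): throw ball3 h=1 -> lands@3:R; in-air after throw: [b3@3:R b1@4:L b2@5:R]
Beat 3 (R): throw ball3 h=8 -> lands@11:R; in-air after throw: [b1@4:L b2@5:R b3@11:R]
Beat 4 (L): throw ball1 h=3 -> lands@7:R; in-air after throw: [b2@5:R b1@7:R b3@11:R]
Beat 5 (R): throw ball2 h=4 -> lands@9:R; in-air after throw: [b1@7:R b2@9:R b3@11:R]
Beat 6 (L): throw ball4 h=4 -> lands@10:L; in-air after throw: [b1@7:R b2@9:R b4@10:L b3@11:R]
Beat 7 (R): throw ball1 h=1 -> lands@8:L; in-air after throw: [b1@8:L b2@9:R b4@10:L b3@11:R]
Beat 8 (L): throw ball1 h=8 -> lands@16:L; in-air after throw: [b2@9:R b4@10:L b3@11:R b1@16:L]
Beat 9 (R): throw ball2 h=3 -> lands@12:L; in-air after throw: [b4@10:L b3@11:R b2@12:L b1@16:L]
Beat 10 (L): throw ball4 h=4 -> lands@14:L; in-air after throw: [b3@11:R b2@12:L b4@14:L b1@16:L]
Beat 11 (R): throw ball3 h=4 -> lands@15:R; in-air after throw: [b2@12:L b4@14:L b3@15:R b1@16:L]
Beat 12 (L): throw ball2 h=1 -> lands@13:R; in-air after throw: [b2@13:R b4@14:L b3@15:R b1@16:L]
Beat 13 (R): throw ball2 h=8 -> lands@21:R; in-air after throw: [b4@14:L b3@15:R b1@16:L b2@21:R]
Beat 14 (L): throw ball4 h=3 -> lands@17:R; in-air after throw: [b3@15:R b1@16:L b4@17:R b2@21:R]
Ball 4: thrown@6 h=4 -> first land @10; rethrown@10 h=4 -> second land @14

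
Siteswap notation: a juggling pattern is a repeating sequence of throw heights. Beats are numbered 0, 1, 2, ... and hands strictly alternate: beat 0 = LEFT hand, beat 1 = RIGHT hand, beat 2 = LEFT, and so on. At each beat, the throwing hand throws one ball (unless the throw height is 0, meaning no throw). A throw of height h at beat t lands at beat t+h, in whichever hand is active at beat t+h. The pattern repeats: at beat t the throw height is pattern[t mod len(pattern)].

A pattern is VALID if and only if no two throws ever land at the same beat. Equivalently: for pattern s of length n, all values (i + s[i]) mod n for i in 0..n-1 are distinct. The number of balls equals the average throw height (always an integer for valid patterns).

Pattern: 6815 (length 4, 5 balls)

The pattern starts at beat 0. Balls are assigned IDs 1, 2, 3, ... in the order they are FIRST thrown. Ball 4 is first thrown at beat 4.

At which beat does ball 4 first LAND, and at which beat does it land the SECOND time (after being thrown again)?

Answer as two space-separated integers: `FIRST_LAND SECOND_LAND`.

Beat 0 (L): throw ball1 h=6 -> lands@6:L; in-air after throw: [b1@6:L]
Beat 1 (R): throw ball2 h=8 -> lands@9:R; in-air after throw: [b1@6:L b2@9:R]
Beat 2 (L): throw ball3 h=1 -> lands@3:R; in-air after throw: [b3@3:R b1@6:L b2@9:R]
Beat 3 (R): throw ball3 h=5 -> lands@8:L; in-air after throw: [b1@6:L b3@8:L b2@9:R]
Beat 4 (L): throw ball4 h=6 -> lands@10:L; in-air after throw: [b1@6:L b3@8:L b2@9:R b4@10:L]
Beat 5 (R): throw ball5 h=8 -> lands@13:R; in-air after throw: [b1@6:L b3@8:L b2@9:R b4@10:L b5@13:R]
Beat 6 (L): throw ball1 h=1 -> lands@7:R; in-air after throw: [b1@7:R b3@8:L b2@9:R b4@10:L b5@13:R]
Beat 7 (R): throw ball1 h=5 -> lands@12:L; in-air after throw: [b3@8:L b2@9:R b4@10:L b1@12:L b5@13:R]
Beat 8 (L): throw ball3 h=6 -> lands@14:L; in-air after throw: [b2@9:R b4@10:L b1@12:L b5@13:R b3@14:L]
Beat 9 (R): throw ball2 h=8 -> lands@17:R; in-air after throw: [b4@10:L b1@12:L b5@13:R b3@14:L b2@17:R]
Beat 10 (L): throw ball4 h=1 -> lands@11:R; in-air after throw: [b4@11:R b1@12:L b5@13:R b3@14:L b2@17:R]
Beat 11 (R): throw ball4 h=5 -> lands@16:L; in-air after throw: [b1@12:L b5@13:R b3@14:L b4@16:L b2@17:R]
Ball 4: thrown@4 h=6 -> first land @10; rethrown@10 h=1 -> second land @11

Answer: 10 11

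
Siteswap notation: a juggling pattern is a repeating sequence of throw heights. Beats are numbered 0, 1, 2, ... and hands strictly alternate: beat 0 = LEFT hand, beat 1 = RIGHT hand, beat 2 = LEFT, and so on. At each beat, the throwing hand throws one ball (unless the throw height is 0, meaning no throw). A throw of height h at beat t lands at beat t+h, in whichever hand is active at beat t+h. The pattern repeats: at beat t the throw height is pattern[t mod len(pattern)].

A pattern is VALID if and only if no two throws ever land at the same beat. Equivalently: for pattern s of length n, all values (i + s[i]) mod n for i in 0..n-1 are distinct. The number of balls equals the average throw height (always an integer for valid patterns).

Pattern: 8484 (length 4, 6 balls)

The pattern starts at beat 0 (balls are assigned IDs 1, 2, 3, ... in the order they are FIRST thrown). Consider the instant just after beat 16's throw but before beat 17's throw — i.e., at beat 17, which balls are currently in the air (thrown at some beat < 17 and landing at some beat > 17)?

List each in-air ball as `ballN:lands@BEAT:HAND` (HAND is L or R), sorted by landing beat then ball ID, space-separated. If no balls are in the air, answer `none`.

Answer: ball3:lands@18:L ball4:lands@19:R ball5:lands@20:L ball6:lands@22:L ball1:lands@24:L

Derivation:
Beat 0 (L): throw ball1 h=8 -> lands@8:L; in-air after throw: [b1@8:L]
Beat 1 (R): throw ball2 h=4 -> lands@5:R; in-air after throw: [b2@5:R b1@8:L]
Beat 2 (L): throw ball3 h=8 -> lands@10:L; in-air after throw: [b2@5:R b1@8:L b3@10:L]
Beat 3 (R): throw ball4 h=4 -> lands@7:R; in-air after throw: [b2@5:R b4@7:R b1@8:L b3@10:L]
Beat 4 (L): throw ball5 h=8 -> lands@12:L; in-air after throw: [b2@5:R b4@7:R b1@8:L b3@10:L b5@12:L]
Beat 5 (R): throw ball2 h=4 -> lands@9:R; in-air after throw: [b4@7:R b1@8:L b2@9:R b3@10:L b5@12:L]
Beat 6 (L): throw ball6 h=8 -> lands@14:L; in-air after throw: [b4@7:R b1@8:L b2@9:R b3@10:L b5@12:L b6@14:L]
Beat 7 (R): throw ball4 h=4 -> lands@11:R; in-air after throw: [b1@8:L b2@9:R b3@10:L b4@11:R b5@12:L b6@14:L]
Beat 8 (L): throw ball1 h=8 -> lands@16:L; in-air after throw: [b2@9:R b3@10:L b4@11:R b5@12:L b6@14:L b1@16:L]
Beat 9 (R): throw ball2 h=4 -> lands@13:R; in-air after throw: [b3@10:L b4@11:R b5@12:L b2@13:R b6@14:L b1@16:L]
Beat 10 (L): throw ball3 h=8 -> lands@18:L; in-air after throw: [b4@11:R b5@12:L b2@13:R b6@14:L b1@16:L b3@18:L]
Beat 11 (R): throw ball4 h=4 -> lands@15:R; in-air after throw: [b5@12:L b2@13:R b6@14:L b4@15:R b1@16:L b3@18:L]
Beat 12 (L): throw ball5 h=8 -> lands@20:L; in-air after throw: [b2@13:R b6@14:L b4@15:R b1@16:L b3@18:L b5@20:L]
Beat 13 (R): throw ball2 h=4 -> lands@17:R; in-air after throw: [b6@14:L b4@15:R b1@16:L b2@17:R b3@18:L b5@20:L]
Beat 14 (L): throw ball6 h=8 -> lands@22:L; in-air after throw: [b4@15:R b1@16:L b2@17:R b3@18:L b5@20:L b6@22:L]
Beat 15 (R): throw ball4 h=4 -> lands@19:R; in-air after throw: [b1@16:L b2@17:R b3@18:L b4@19:R b5@20:L b6@22:L]
Beat 16 (L): throw ball1 h=8 -> lands@24:L; in-air after throw: [b2@17:R b3@18:L b4@19:R b5@20:L b6@22:L b1@24:L]
Beat 17 (R): throw ball2 h=4 -> lands@21:R; in-air after throw: [b3@18:L b4@19:R b5@20:L b2@21:R b6@22:L b1@24:L]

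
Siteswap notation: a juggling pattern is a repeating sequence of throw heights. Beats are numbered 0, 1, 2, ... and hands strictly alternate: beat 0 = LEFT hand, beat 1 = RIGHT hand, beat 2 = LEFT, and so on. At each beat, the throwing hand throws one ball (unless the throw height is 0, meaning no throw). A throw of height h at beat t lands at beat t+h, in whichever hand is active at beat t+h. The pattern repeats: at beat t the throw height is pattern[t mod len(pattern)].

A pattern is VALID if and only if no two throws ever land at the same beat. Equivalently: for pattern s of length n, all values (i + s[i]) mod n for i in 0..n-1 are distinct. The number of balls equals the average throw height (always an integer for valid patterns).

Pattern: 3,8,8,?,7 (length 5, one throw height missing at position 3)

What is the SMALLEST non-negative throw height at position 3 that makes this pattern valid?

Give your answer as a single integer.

i=0: (0 + 3) mod 5 = 3
i=1: (1 + 8) mod 5 = 4
i=2: (2 + 8) mod 5 = 0
i=3: s[i]=? (unknown)
i=4: (4 + 7) mod 5 = 1
Known residues: [0, 1, 3, 4]; need a permutation of 0..4, so missing residue r = 2
Need (3 + s) mod 5 = 2; smallest s = (2 - 3) mod 5 = 4

Answer: 4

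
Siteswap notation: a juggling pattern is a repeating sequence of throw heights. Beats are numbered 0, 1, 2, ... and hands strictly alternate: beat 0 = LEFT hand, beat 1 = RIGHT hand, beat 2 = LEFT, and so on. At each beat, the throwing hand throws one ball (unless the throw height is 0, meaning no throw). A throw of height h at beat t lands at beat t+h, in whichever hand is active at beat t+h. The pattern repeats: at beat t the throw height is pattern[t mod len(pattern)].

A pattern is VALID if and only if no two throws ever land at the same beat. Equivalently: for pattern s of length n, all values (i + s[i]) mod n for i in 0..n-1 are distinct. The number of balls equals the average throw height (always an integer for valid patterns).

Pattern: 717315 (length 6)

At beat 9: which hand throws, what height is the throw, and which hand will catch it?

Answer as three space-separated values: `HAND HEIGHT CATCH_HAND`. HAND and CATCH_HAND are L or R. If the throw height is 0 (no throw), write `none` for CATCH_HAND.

Beat 9: 9 mod 2 = 1, so hand = R
Throw height = pattern[9 mod 6] = pattern[3] = 3
Lands at beat 9+3=12, 12 mod 2 = 0, so catch hand = L

Answer: R 3 L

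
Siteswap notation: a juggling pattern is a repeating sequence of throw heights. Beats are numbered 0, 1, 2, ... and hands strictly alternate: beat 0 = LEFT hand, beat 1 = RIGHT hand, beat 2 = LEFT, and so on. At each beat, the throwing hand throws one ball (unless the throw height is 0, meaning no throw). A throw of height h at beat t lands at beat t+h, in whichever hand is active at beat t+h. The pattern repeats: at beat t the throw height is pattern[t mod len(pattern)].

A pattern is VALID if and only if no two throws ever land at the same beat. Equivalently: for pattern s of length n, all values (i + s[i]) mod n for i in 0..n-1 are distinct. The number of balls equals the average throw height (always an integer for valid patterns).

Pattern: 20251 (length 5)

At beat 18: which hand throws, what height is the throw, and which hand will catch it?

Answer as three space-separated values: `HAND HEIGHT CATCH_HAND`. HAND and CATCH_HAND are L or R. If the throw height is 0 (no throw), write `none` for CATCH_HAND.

Answer: L 5 R

Derivation:
Beat 18: 18 mod 2 = 0, so hand = L
Throw height = pattern[18 mod 5] = pattern[3] = 5
Lands at beat 18+5=23, 23 mod 2 = 1, so catch hand = R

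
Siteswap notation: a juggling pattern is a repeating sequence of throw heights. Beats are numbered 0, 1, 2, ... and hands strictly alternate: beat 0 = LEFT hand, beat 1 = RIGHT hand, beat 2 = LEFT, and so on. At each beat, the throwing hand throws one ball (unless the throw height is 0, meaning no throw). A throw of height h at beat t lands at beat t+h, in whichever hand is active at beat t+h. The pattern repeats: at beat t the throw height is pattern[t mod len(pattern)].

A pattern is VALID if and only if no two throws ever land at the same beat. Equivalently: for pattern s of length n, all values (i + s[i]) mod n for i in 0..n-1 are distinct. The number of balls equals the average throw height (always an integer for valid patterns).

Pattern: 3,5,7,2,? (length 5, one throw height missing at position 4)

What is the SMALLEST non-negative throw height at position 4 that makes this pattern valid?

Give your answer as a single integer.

Answer: 3

Derivation:
i=0: (0 + 3) mod 5 = 3
i=1: (1 + 5) mod 5 = 1
i=2: (2 + 7) mod 5 = 4
i=3: (3 + 2) mod 5 = 0
i=4: s[i]=? (unknown)
Known residues: [0, 1, 3, 4]; need a permutation of 0..4, so missing residue r = 2
Need (4 + s) mod 5 = 2; smallest s = (2 - 4) mod 5 = 3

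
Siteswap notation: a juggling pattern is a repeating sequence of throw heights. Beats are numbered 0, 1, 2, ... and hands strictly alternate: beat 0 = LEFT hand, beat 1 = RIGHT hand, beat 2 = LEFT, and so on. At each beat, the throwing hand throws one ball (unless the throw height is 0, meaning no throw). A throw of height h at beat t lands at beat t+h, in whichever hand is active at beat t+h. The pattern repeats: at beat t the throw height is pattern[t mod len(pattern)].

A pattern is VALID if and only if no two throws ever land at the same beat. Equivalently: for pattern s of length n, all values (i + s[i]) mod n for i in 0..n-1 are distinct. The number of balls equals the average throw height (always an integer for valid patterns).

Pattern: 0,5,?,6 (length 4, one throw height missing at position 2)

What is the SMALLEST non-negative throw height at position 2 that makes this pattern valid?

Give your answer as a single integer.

i=0: (0 + 0) mod 4 = 0
i=1: (1 + 5) mod 4 = 2
i=2: s[i]=? (unknown)
i=3: (3 + 6) mod 4 = 1
Known residues: [0, 1, 2]; need a permutation of 0..3, so missing residue r = 3
Need (2 + s) mod 4 = 3; smallest s = (3 - 2) mod 4 = 1

Answer: 1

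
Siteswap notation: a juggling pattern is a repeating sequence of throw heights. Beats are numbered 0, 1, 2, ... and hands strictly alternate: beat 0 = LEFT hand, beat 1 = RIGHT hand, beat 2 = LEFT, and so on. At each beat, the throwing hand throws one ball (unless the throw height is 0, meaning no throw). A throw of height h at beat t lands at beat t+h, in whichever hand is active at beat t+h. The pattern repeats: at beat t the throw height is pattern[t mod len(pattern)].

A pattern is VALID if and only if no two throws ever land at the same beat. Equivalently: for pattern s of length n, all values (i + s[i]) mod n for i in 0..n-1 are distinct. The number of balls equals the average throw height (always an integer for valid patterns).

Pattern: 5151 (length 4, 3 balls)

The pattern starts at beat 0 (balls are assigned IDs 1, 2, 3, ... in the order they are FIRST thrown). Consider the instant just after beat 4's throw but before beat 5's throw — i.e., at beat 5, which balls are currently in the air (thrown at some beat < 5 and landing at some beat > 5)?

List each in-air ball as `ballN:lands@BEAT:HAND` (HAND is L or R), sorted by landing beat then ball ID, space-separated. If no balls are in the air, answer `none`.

Beat 0 (L): throw ball1 h=5 -> lands@5:R; in-air after throw: [b1@5:R]
Beat 1 (R): throw ball2 h=1 -> lands@2:L; in-air after throw: [b2@2:L b1@5:R]
Beat 2 (L): throw ball2 h=5 -> lands@7:R; in-air after throw: [b1@5:R b2@7:R]
Beat 3 (R): throw ball3 h=1 -> lands@4:L; in-air after throw: [b3@4:L b1@5:R b2@7:R]
Beat 4 (L): throw ball3 h=5 -> lands@9:R; in-air after throw: [b1@5:R b2@7:R b3@9:R]
Beat 5 (R): throw ball1 h=1 -> lands@6:L; in-air after throw: [b1@6:L b2@7:R b3@9:R]

Answer: ball2:lands@7:R ball3:lands@9:R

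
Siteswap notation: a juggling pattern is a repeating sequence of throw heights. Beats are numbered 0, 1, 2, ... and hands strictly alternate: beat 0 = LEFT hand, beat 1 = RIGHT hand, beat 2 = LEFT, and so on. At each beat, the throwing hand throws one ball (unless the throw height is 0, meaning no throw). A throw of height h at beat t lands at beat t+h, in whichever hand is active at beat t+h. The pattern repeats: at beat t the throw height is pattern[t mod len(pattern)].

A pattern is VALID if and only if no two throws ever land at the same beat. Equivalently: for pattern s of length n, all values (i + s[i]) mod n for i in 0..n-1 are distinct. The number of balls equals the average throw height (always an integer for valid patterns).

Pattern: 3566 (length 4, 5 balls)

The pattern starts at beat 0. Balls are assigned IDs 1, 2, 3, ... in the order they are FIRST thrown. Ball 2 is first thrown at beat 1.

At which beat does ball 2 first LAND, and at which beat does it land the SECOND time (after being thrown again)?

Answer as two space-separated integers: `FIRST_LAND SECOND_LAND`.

Answer: 6 12

Derivation:
Beat 0 (L): throw ball1 h=3 -> lands@3:R; in-air after throw: [b1@3:R]
Beat 1 (R): throw ball2 h=5 -> lands@6:L; in-air after throw: [b1@3:R b2@6:L]
Beat 2 (L): throw ball3 h=6 -> lands@8:L; in-air after throw: [b1@3:R b2@6:L b3@8:L]
Beat 3 (R): throw ball1 h=6 -> lands@9:R; in-air after throw: [b2@6:L b3@8:L b1@9:R]
Beat 4 (L): throw ball4 h=3 -> lands@7:R; in-air after throw: [b2@6:L b4@7:R b3@8:L b1@9:R]
Beat 5 (R): throw ball5 h=5 -> lands@10:L; in-air after throw: [b2@6:L b4@7:R b3@8:L b1@9:R b5@10:L]
Beat 6 (L): throw ball2 h=6 -> lands@12:L; in-air after throw: [b4@7:R b3@8:L b1@9:R b5@10:L b2@12:L]
Beat 7 (R): throw ball4 h=6 -> lands@13:R; in-air after throw: [b3@8:L b1@9:R b5@10:L b2@12:L b4@13:R]
Beat 8 (L): throw ball3 h=3 -> lands@11:R; in-air after throw: [b1@9:R b5@10:L b3@11:R b2@12:L b4@13:R]
Beat 9 (R): throw ball1 h=5 -> lands@14:L; in-air after throw: [b5@10:L b3@11:R b2@12:L b4@13:R b1@14:L]
Beat 10 (L): throw ball5 h=6 -> lands@16:L; in-air after throw: [b3@11:R b2@12:L b4@13:R b1@14:L b5@16:L]
Beat 11 (R): throw ball3 h=6 -> lands@17:R; in-air after throw: [b2@12:L b4@13:R b1@14:L b5@16:L b3@17:R]
Beat 12 (L): throw ball2 h=3 -> lands@15:R; in-air after throw: [b4@13:R b1@14:L b2@15:R b5@16:L b3@17:R]
Ball 2: thrown@1 h=5 -> first land @6; rethrown@6 h=6 -> second land @12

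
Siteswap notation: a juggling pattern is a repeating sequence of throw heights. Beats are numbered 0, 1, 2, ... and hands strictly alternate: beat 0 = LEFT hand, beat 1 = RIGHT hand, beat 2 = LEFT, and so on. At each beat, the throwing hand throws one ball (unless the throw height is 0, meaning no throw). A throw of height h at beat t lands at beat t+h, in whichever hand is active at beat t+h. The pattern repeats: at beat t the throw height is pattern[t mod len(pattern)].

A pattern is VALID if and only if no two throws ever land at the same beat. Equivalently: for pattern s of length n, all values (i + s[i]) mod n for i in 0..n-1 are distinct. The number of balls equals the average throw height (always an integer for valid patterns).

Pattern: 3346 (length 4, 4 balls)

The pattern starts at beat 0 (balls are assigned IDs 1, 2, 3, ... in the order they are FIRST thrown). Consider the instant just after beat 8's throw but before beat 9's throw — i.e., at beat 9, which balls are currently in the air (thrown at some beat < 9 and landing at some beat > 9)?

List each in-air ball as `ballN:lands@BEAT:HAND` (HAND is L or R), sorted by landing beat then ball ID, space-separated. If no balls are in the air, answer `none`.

Answer: ball3:lands@10:L ball4:lands@11:R ball2:lands@13:R

Derivation:
Beat 0 (L): throw ball1 h=3 -> lands@3:R; in-air after throw: [b1@3:R]
Beat 1 (R): throw ball2 h=3 -> lands@4:L; in-air after throw: [b1@3:R b2@4:L]
Beat 2 (L): throw ball3 h=4 -> lands@6:L; in-air after throw: [b1@3:R b2@4:L b3@6:L]
Beat 3 (R): throw ball1 h=6 -> lands@9:R; in-air after throw: [b2@4:L b3@6:L b1@9:R]
Beat 4 (L): throw ball2 h=3 -> lands@7:R; in-air after throw: [b3@6:L b2@7:R b1@9:R]
Beat 5 (R): throw ball4 h=3 -> lands@8:L; in-air after throw: [b3@6:L b2@7:R b4@8:L b1@9:R]
Beat 6 (L): throw ball3 h=4 -> lands@10:L; in-air after throw: [b2@7:R b4@8:L b1@9:R b3@10:L]
Beat 7 (R): throw ball2 h=6 -> lands@13:R; in-air after throw: [b4@8:L b1@9:R b3@10:L b2@13:R]
Beat 8 (L): throw ball4 h=3 -> lands@11:R; in-air after throw: [b1@9:R b3@10:L b4@11:R b2@13:R]
Beat 9 (R): throw ball1 h=3 -> lands@12:L; in-air after throw: [b3@10:L b4@11:R b1@12:L b2@13:R]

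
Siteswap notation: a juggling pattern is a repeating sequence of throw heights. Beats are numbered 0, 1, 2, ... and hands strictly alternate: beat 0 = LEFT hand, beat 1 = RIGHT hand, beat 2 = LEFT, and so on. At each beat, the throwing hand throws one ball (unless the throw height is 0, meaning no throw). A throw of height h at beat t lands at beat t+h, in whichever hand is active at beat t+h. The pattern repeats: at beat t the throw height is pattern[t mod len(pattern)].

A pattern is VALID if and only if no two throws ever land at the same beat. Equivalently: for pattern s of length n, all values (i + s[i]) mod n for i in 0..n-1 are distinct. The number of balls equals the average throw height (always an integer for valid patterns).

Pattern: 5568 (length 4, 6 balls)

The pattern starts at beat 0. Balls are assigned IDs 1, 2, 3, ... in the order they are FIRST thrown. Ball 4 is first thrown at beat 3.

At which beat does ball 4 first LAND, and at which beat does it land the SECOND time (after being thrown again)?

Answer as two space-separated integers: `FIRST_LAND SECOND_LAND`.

Beat 0 (L): throw ball1 h=5 -> lands@5:R; in-air after throw: [b1@5:R]
Beat 1 (R): throw ball2 h=5 -> lands@6:L; in-air after throw: [b1@5:R b2@6:L]
Beat 2 (L): throw ball3 h=6 -> lands@8:L; in-air after throw: [b1@5:R b2@6:L b3@8:L]
Beat 3 (R): throw ball4 h=8 -> lands@11:R; in-air after throw: [b1@5:R b2@6:L b3@8:L b4@11:R]
Beat 4 (L): throw ball5 h=5 -> lands@9:R; in-air after throw: [b1@5:R b2@6:L b3@8:L b5@9:R b4@11:R]
Beat 5 (R): throw ball1 h=5 -> lands@10:L; in-air after throw: [b2@6:L b3@8:L b5@9:R b1@10:L b4@11:R]
Beat 6 (L): throw ball2 h=6 -> lands@12:L; in-air after throw: [b3@8:L b5@9:R b1@10:L b4@11:R b2@12:L]
Beat 7 (R): throw ball6 h=8 -> lands@15:R; in-air after throw: [b3@8:L b5@9:R b1@10:L b4@11:R b2@12:L b6@15:R]
Beat 8 (L): throw ball3 h=5 -> lands@13:R; in-air after throw: [b5@9:R b1@10:L b4@11:R b2@12:L b3@13:R b6@15:R]
Beat 9 (R): throw ball5 h=5 -> lands@14:L; in-air after throw: [b1@10:L b4@11:R b2@12:L b3@13:R b5@14:L b6@15:R]
Beat 10 (L): throw ball1 h=6 -> lands@16:L; in-air after throw: [b4@11:R b2@12:L b3@13:R b5@14:L b6@15:R b1@16:L]
Beat 11 (R): throw ball4 h=8 -> lands@19:R; in-air after throw: [b2@12:L b3@13:R b5@14:L b6@15:R b1@16:L b4@19:R]
Beat 12 (L): throw ball2 h=5 -> lands@17:R; in-air after throw: [b3@13:R b5@14:L b6@15:R b1@16:L b2@17:R b4@19:R]
Beat 13 (R): throw ball3 h=5 -> lands@18:L; in-air after throw: [b5@14:L b6@15:R b1@16:L b2@17:R b3@18:L b4@19:R]
Ball 4: thrown@3 h=8 -> first land @11; rethrown@11 h=8 -> second land @19

Answer: 11 19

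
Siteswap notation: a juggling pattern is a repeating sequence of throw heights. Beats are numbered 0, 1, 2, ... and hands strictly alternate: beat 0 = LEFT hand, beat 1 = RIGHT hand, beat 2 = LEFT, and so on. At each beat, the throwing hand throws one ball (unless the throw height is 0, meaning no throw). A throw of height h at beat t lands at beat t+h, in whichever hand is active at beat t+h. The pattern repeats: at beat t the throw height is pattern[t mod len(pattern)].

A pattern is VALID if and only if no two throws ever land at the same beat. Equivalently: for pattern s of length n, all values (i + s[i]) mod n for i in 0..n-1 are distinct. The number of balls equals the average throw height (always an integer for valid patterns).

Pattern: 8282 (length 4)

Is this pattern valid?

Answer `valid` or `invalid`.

Answer: valid

Derivation:
i=0: (i + s[i]) mod n = (0 + 8) mod 4 = 0
i=1: (i + s[i]) mod n = (1 + 2) mod 4 = 3
i=2: (i + s[i]) mod n = (2 + 8) mod 4 = 2
i=3: (i + s[i]) mod n = (3 + 2) mod 4 = 1
Residues: [0, 3, 2, 1], distinct: True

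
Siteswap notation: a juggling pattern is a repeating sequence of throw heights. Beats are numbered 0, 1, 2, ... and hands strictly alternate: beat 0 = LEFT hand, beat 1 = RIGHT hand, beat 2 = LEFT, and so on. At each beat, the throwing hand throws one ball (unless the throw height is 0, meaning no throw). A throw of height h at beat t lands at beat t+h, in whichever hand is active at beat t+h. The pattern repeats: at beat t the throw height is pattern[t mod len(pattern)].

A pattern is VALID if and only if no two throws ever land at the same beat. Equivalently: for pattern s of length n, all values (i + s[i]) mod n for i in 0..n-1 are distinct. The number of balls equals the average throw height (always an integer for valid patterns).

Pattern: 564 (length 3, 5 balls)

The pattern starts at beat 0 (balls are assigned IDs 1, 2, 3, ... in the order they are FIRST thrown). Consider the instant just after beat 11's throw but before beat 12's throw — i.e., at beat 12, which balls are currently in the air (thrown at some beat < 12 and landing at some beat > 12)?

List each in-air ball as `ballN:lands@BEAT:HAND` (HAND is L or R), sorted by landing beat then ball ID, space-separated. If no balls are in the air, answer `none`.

Beat 0 (L): throw ball1 h=5 -> lands@5:R; in-air after throw: [b1@5:R]
Beat 1 (R): throw ball2 h=6 -> lands@7:R; in-air after throw: [b1@5:R b2@7:R]
Beat 2 (L): throw ball3 h=4 -> lands@6:L; in-air after throw: [b1@5:R b3@6:L b2@7:R]
Beat 3 (R): throw ball4 h=5 -> lands@8:L; in-air after throw: [b1@5:R b3@6:L b2@7:R b4@8:L]
Beat 4 (L): throw ball5 h=6 -> lands@10:L; in-air after throw: [b1@5:R b3@6:L b2@7:R b4@8:L b5@10:L]
Beat 5 (R): throw ball1 h=4 -> lands@9:R; in-air after throw: [b3@6:L b2@7:R b4@8:L b1@9:R b5@10:L]
Beat 6 (L): throw ball3 h=5 -> lands@11:R; in-air after throw: [b2@7:R b4@8:L b1@9:R b5@10:L b3@11:R]
Beat 7 (R): throw ball2 h=6 -> lands@13:R; in-air after throw: [b4@8:L b1@9:R b5@10:L b3@11:R b2@13:R]
Beat 8 (L): throw ball4 h=4 -> lands@12:L; in-air after throw: [b1@9:R b5@10:L b3@11:R b4@12:L b2@13:R]
Beat 9 (R): throw ball1 h=5 -> lands@14:L; in-air after throw: [b5@10:L b3@11:R b4@12:L b2@13:R b1@14:L]
Beat 10 (L): throw ball5 h=6 -> lands@16:L; in-air after throw: [b3@11:R b4@12:L b2@13:R b1@14:L b5@16:L]
Beat 11 (R): throw ball3 h=4 -> lands@15:R; in-air after throw: [b4@12:L b2@13:R b1@14:L b3@15:R b5@16:L]
Beat 12 (L): throw ball4 h=5 -> lands@17:R; in-air after throw: [b2@13:R b1@14:L b3@15:R b5@16:L b4@17:R]

Answer: ball2:lands@13:R ball1:lands@14:L ball3:lands@15:R ball5:lands@16:L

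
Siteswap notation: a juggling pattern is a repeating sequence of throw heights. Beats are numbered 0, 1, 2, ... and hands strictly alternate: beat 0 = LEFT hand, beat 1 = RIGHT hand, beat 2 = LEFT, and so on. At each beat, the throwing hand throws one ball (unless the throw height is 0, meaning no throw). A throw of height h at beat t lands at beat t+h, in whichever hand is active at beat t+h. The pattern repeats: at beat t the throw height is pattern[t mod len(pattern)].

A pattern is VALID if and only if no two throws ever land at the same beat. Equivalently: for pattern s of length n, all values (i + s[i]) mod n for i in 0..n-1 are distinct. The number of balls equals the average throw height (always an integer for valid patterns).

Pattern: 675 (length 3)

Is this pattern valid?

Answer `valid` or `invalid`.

Answer: valid

Derivation:
i=0: (i + s[i]) mod n = (0 + 6) mod 3 = 0
i=1: (i + s[i]) mod n = (1 + 7) mod 3 = 2
i=2: (i + s[i]) mod n = (2 + 5) mod 3 = 1
Residues: [0, 2, 1], distinct: True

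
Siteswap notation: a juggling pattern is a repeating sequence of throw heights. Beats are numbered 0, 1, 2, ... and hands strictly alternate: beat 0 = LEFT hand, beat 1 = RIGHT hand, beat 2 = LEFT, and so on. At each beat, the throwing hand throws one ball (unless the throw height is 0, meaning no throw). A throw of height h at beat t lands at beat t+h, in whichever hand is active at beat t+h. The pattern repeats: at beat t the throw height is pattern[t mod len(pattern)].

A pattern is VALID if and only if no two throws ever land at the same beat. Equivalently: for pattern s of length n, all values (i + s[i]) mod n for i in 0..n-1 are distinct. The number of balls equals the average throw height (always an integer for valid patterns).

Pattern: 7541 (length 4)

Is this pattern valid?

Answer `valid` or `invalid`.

i=0: (i + s[i]) mod n = (0 + 7) mod 4 = 3
i=1: (i + s[i]) mod n = (1 + 5) mod 4 = 2
i=2: (i + s[i]) mod n = (2 + 4) mod 4 = 2
i=3: (i + s[i]) mod n = (3 + 1) mod 4 = 0
Residues: [3, 2, 2, 0], distinct: False

Answer: invalid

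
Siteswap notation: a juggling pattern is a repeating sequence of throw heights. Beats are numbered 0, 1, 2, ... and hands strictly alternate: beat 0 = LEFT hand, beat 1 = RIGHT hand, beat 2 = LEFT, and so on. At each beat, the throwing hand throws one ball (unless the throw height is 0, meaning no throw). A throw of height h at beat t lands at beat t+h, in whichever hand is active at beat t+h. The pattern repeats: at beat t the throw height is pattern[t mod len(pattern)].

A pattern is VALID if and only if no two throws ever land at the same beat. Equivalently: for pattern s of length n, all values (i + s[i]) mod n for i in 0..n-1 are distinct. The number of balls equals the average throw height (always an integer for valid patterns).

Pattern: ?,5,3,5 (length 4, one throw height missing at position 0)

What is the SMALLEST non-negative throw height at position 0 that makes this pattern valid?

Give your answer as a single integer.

i=0: s[i]=? (unknown)
i=1: (1 + 5) mod 4 = 2
i=2: (2 + 3) mod 4 = 1
i=3: (3 + 5) mod 4 = 0
Known residues: [0, 1, 2]; need a permutation of 0..3, so missing residue r = 3
Need (0 + s) mod 4 = 3; smallest s = (3 - 0) mod 4 = 3

Answer: 3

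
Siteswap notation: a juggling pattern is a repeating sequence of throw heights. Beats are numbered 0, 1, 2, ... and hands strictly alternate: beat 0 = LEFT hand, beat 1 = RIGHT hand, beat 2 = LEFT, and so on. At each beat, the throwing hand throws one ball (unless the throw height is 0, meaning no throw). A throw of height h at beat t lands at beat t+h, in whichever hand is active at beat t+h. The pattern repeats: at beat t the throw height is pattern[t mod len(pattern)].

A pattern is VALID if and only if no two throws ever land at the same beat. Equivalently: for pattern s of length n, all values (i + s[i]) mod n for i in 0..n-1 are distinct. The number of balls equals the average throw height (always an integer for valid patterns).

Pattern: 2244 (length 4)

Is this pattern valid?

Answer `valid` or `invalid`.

Answer: invalid

Derivation:
i=0: (i + s[i]) mod n = (0 + 2) mod 4 = 2
i=1: (i + s[i]) mod n = (1 + 2) mod 4 = 3
i=2: (i + s[i]) mod n = (2 + 4) mod 4 = 2
i=3: (i + s[i]) mod n = (3 + 4) mod 4 = 3
Residues: [2, 3, 2, 3], distinct: False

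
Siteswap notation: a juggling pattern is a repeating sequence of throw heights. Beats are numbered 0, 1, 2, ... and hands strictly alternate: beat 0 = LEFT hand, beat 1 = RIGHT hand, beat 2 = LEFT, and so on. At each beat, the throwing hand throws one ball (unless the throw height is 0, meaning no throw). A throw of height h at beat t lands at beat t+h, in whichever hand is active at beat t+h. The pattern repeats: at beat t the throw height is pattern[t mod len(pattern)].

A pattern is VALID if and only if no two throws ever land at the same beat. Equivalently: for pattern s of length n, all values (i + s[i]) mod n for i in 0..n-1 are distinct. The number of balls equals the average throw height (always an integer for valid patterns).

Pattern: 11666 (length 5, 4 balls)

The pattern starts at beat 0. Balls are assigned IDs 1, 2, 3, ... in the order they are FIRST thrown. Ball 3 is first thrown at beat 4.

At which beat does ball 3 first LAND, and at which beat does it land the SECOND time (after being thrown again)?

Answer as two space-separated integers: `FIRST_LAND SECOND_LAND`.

Answer: 10 11

Derivation:
Beat 0 (L): throw ball1 h=1 -> lands@1:R; in-air after throw: [b1@1:R]
Beat 1 (R): throw ball1 h=1 -> lands@2:L; in-air after throw: [b1@2:L]
Beat 2 (L): throw ball1 h=6 -> lands@8:L; in-air after throw: [b1@8:L]
Beat 3 (R): throw ball2 h=6 -> lands@9:R; in-air after throw: [b1@8:L b2@9:R]
Beat 4 (L): throw ball3 h=6 -> lands@10:L; in-air after throw: [b1@8:L b2@9:R b3@10:L]
Beat 5 (R): throw ball4 h=1 -> lands@6:L; in-air after throw: [b4@6:L b1@8:L b2@9:R b3@10:L]
Beat 6 (L): throw ball4 h=1 -> lands@7:R; in-air after throw: [b4@7:R b1@8:L b2@9:R b3@10:L]
Beat 7 (R): throw ball4 h=6 -> lands@13:R; in-air after throw: [b1@8:L b2@9:R b3@10:L b4@13:R]
Beat 8 (L): throw ball1 h=6 -> lands@14:L; in-air after throw: [b2@9:R b3@10:L b4@13:R b1@14:L]
Beat 9 (R): throw ball2 h=6 -> lands@15:R; in-air after throw: [b3@10:L b4@13:R b1@14:L b2@15:R]
Beat 10 (L): throw ball3 h=1 -> lands@11:R; in-air after throw: [b3@11:R b4@13:R b1@14:L b2@15:R]
Beat 11 (R): throw ball3 h=1 -> lands@12:L; in-air after throw: [b3@12:L b4@13:R b1@14:L b2@15:R]
Ball 3: thrown@4 h=6 -> first land @10; rethrown@10 h=1 -> second land @11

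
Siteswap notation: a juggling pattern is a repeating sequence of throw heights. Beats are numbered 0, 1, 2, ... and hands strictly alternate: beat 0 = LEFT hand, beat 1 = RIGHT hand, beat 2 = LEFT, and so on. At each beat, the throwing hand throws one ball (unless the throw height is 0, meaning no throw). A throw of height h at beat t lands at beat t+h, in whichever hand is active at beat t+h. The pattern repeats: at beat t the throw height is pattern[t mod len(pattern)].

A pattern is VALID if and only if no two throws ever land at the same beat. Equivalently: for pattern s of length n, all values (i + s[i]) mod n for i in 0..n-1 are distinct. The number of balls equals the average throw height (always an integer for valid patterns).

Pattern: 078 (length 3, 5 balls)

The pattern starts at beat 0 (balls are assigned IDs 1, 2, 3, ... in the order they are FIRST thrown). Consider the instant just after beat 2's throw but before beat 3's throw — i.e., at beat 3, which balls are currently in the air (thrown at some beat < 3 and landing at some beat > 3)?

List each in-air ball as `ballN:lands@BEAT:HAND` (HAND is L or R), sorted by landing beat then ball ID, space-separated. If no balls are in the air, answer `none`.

Beat 1 (R): throw ball1 h=7 -> lands@8:L; in-air after throw: [b1@8:L]
Beat 2 (L): throw ball2 h=8 -> lands@10:L; in-air after throw: [b1@8:L b2@10:L]

Answer: ball1:lands@8:L ball2:lands@10:L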